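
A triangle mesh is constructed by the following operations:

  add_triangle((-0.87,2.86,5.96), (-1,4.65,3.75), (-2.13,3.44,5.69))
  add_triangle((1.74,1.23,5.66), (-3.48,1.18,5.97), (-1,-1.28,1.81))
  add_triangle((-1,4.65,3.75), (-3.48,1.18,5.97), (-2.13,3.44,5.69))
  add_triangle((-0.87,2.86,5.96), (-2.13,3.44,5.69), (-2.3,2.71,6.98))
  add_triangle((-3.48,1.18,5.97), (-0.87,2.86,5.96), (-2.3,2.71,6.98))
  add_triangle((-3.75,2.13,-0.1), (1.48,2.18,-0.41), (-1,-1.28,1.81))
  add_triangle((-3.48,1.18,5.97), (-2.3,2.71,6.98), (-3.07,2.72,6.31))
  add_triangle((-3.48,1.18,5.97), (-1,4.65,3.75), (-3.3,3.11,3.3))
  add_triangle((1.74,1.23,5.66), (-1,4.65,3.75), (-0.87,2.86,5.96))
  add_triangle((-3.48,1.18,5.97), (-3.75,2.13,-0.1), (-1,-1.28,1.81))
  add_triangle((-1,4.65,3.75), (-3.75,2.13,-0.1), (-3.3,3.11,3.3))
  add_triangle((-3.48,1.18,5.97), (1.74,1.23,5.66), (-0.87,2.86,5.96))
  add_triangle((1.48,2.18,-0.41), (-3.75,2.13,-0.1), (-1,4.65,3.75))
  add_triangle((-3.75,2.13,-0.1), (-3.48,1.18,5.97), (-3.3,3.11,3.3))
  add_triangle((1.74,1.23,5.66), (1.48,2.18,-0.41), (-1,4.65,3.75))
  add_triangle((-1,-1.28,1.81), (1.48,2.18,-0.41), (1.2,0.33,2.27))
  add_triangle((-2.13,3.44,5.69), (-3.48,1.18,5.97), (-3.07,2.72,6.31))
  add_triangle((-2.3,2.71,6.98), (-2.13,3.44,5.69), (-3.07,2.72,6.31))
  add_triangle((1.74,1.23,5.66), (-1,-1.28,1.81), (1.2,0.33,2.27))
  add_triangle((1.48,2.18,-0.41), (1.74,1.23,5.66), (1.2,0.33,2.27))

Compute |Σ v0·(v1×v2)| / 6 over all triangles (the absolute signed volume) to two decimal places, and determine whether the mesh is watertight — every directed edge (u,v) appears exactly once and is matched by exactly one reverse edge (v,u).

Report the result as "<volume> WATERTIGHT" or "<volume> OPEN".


Per-triangle v0·(v1×v2)/6:
  t1: +3.3603
  t2: +8.2180
  t3: +1.8836
  t4: +1.7284
  t5: +0.4871
  t6: -2.9483
  t7: +1.7869
  t8: +8.2532
  t9: +6.5981
  t10: +6.0881
  t11: +5.7271
  t12: +8.1453
  t13: +8.2767
  t14: +6.3689
  t15: +10.4184
  t16: -0.6675
  t17: -0.3380
  t18: +1.3385
  t19: +1.0324
  t20: +1.3223
Σ = +77.0794 → |volume| = 77.08

Directed edges: 60 total, each appears once with its reverse present → watertight.

77.08 WATERTIGHT


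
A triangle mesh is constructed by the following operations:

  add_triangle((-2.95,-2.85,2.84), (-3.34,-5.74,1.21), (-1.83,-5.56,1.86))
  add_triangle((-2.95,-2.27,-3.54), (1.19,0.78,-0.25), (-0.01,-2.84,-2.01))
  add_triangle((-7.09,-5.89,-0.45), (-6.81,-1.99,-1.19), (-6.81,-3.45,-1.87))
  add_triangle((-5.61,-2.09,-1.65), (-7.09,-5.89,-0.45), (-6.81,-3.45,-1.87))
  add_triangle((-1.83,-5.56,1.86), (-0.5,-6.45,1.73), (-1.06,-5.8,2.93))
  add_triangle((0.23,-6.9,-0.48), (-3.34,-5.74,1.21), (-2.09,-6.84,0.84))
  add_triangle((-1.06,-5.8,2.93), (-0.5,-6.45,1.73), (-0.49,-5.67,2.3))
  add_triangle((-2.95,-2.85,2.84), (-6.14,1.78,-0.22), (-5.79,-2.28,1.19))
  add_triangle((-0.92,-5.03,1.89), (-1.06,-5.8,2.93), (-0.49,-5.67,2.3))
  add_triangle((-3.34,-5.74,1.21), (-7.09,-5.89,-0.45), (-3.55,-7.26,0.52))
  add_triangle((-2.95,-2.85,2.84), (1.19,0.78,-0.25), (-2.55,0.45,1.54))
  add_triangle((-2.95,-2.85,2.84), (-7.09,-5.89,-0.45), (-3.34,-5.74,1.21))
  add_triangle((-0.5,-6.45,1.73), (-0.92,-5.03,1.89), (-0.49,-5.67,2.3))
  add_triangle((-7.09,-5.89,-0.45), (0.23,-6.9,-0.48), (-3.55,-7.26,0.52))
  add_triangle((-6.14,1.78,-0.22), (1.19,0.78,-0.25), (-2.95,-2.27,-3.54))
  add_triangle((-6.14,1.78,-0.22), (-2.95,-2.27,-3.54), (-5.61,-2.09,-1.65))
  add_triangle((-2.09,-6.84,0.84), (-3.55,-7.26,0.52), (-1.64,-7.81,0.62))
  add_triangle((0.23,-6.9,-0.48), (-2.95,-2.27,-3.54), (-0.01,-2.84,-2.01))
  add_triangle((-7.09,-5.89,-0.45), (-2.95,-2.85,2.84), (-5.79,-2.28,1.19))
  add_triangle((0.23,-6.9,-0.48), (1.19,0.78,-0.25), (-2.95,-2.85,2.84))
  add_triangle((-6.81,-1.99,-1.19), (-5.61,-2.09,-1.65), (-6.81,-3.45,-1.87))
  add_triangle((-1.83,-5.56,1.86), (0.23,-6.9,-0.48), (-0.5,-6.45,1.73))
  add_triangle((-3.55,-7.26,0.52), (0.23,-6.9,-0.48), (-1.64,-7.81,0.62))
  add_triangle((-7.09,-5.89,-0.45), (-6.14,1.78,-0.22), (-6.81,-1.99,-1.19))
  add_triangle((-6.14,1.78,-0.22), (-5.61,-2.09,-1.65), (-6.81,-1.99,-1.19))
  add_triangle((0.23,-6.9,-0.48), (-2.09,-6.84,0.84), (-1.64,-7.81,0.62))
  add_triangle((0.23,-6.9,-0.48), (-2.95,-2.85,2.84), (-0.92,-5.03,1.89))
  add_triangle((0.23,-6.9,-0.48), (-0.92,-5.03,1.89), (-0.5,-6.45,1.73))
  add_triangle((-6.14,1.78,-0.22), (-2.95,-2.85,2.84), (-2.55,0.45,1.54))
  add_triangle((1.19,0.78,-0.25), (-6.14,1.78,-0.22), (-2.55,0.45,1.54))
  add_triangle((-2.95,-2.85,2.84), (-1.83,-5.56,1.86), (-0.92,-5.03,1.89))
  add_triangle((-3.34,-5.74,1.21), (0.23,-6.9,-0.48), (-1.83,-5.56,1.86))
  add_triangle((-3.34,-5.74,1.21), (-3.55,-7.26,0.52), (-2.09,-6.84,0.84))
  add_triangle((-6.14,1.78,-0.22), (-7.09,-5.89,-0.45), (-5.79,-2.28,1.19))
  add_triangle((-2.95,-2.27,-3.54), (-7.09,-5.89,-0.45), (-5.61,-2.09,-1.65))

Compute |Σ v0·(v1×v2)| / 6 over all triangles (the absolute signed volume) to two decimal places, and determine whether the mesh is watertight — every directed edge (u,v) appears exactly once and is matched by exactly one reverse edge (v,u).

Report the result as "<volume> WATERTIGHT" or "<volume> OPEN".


122.37 OPEN

Per-triangle v0·(v1×v2)/6:
  t1: +3.8604
  t2: +2.2034
  t3: +4.2542
  t4: -0.9921
  t5: +1.8250
  t6: -1.0537
  t7: +0.4367
  t8: +6.6340
  t9: -0.3442
  t10: +4.6320
  t11: +1.1167
  t12: +9.9365
  t13: -0.4147
  t14: +8.7647
  t15: +4.8896
  t16: +8.4268
  t17: +0.8310
  t18: +5.8993
  t19: +9.7853
  t20: +3.1833
  t21: +0.7619
  t22: +3.2020
  t23: +2.8328
  t24: +6.8967
  t25: +2.2805
  t26: -0.2254
  t27: -4.0433
  t28: -0.8834
  t29: +5.3137
  t30: +1.7915
  t31: +1.6724
  t32: +5.3945
  t33: +1.4387
  t34: +12.1563
  t35: +9.9076
Σ = +122.3706 → |volume| = 122.37

Directed edges: 105 total; 9 unmatched, e.g. (1.19,0.78,-0.25)→(-0.01,-2.84,-2.01) → open.


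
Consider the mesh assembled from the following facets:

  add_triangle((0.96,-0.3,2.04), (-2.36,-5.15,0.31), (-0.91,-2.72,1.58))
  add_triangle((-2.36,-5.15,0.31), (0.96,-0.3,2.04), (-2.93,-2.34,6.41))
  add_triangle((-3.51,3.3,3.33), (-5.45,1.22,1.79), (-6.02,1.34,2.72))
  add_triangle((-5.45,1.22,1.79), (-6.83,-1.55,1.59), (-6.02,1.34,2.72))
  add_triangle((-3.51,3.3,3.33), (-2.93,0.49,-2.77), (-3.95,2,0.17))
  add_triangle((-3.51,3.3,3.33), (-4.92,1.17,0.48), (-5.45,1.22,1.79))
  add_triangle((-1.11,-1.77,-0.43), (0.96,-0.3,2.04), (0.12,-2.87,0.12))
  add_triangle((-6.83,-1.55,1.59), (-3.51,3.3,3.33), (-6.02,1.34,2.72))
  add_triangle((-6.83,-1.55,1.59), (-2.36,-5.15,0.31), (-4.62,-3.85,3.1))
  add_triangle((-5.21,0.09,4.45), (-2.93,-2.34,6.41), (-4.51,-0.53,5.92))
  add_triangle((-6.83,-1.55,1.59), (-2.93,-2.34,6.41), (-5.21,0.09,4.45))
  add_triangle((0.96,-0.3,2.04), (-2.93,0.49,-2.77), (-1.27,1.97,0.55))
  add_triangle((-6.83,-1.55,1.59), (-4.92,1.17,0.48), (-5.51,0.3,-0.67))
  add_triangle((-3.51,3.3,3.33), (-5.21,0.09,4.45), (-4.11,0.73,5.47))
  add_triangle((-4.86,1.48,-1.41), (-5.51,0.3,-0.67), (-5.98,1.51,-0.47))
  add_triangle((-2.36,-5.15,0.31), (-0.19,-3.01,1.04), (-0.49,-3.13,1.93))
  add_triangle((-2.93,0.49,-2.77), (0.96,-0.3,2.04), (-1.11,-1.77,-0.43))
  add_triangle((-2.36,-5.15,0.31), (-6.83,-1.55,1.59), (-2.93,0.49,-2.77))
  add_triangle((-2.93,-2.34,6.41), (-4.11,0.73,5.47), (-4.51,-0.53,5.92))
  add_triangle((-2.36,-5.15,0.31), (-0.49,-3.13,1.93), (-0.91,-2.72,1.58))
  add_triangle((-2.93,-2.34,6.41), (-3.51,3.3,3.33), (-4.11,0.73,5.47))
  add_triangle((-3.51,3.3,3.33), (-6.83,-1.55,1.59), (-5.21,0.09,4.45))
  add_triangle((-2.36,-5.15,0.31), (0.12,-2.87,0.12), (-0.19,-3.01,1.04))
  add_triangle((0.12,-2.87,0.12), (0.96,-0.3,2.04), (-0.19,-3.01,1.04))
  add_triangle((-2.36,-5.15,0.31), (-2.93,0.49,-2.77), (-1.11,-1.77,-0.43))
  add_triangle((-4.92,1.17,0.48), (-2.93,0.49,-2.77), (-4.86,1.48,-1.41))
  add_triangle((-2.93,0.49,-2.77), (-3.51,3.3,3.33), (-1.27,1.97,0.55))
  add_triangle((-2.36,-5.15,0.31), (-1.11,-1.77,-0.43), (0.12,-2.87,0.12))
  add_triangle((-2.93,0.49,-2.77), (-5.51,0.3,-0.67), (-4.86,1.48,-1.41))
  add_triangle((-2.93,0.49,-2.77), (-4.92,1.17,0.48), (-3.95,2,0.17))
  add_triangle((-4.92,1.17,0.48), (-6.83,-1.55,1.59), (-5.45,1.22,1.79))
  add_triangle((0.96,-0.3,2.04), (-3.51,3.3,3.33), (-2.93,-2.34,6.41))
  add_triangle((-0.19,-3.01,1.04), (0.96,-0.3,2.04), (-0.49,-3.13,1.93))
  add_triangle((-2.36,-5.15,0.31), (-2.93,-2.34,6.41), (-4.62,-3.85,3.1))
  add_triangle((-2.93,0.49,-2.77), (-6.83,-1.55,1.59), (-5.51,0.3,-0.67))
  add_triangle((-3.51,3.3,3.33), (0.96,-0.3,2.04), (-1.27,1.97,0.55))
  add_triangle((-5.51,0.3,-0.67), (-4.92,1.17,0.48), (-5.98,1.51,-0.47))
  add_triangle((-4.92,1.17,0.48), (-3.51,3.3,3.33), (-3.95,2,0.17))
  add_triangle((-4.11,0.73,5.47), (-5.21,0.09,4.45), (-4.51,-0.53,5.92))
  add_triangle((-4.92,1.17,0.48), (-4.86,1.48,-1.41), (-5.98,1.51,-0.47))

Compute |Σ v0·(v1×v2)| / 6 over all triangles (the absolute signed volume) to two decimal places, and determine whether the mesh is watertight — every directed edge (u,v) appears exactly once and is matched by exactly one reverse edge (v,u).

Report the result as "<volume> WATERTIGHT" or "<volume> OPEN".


Per-triangle v0·(v1×v2)/6:
  t1: -0.7502
  t2: +9.1296
  t3: +1.7114
  t4: +2.0819
  t5: +0.8241
  t6: +2.7300
  t7: -0.9198
  t8: +1.5922
  t9: +11.3976
  t10: +2.2300
  t11: +14.4686
  t12: -1.0912
  t13: +3.9083
  t14: +5.3219
  t15: +1.1779
  t16: +1.0818
  t17: -1.0393
  t18: +18.4477
  t19: +2.4503
  t20: +0.6450
  t21: +1.9744
  t22: +11.4560
  t23: +1.1118
  t24: +0.7206
  t25: +0.7497
  t26: -1.1320
  t27: +3.3869
  t28: +0.6745
  t29: +2.4455
  t30: +2.6943
  t31: +3.2176
  t32: +10.0741
  t33: +0.7008
  t34: +10.7932
  t35: +3.5254
  t36: +1.5703
  t37: +0.9598
  t38: +3.0338
  t39: +2.2177
  t40: +0.1443
Σ = +135.7163 → |volume| = 135.72

Directed edges: 120 total; 6 unmatched, e.g. (-0.91,-2.72,1.58)→(0.96,-0.3,2.04) → open.

135.72 OPEN


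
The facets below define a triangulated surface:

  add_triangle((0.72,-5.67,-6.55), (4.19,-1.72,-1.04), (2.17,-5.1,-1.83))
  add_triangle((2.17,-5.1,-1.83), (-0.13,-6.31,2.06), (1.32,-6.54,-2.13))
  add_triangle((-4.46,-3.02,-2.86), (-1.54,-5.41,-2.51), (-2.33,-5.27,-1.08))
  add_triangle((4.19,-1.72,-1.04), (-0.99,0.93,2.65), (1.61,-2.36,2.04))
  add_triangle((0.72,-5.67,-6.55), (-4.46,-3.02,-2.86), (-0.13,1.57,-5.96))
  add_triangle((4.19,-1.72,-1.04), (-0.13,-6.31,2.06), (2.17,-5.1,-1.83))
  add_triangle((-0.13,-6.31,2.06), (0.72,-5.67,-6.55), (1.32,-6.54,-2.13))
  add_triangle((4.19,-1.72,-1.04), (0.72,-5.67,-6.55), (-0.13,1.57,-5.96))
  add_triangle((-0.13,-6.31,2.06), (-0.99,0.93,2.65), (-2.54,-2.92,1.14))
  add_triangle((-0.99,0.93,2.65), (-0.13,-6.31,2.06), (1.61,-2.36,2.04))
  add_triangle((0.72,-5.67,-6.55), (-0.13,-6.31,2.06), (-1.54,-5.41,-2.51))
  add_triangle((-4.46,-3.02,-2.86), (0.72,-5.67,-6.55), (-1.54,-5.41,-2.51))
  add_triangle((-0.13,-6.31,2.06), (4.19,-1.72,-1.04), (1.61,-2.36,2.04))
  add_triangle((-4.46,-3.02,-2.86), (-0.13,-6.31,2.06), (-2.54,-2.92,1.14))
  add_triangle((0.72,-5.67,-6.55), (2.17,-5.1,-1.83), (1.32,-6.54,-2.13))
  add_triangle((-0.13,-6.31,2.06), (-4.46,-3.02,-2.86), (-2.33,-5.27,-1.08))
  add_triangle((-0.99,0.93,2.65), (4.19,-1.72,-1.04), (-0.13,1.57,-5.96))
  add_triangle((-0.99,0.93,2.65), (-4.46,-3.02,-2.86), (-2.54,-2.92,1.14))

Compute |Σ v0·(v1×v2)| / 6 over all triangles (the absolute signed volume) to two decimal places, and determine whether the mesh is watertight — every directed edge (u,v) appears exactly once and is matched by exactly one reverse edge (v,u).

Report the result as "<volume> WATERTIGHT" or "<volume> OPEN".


Per-triangle v0·(v1×v2)/6:
  t1: +13.8812
  t2: +4.8578
  t3: +5.5229
  t4: +3.7448
  t5: +35.5396
  t6: +11.6990
  t7: +9.0993
  t8: +29.2378
  t9: +7.5048
  t10: +6.4994
  t11: +16.3846
  t12: +15.7936
  t13: +8.4351
  t14: +10.8936
  t15: +5.9258
  t16: +3.9673
  t17: +4.7375
  t18: +6.2241
Σ = +199.9482 → |volume| = 199.95

Directed edges: 54 total; 6 unmatched, e.g. (-1.54,-5.41,-2.51)→(-2.33,-5.27,-1.08) → open.

199.95 OPEN


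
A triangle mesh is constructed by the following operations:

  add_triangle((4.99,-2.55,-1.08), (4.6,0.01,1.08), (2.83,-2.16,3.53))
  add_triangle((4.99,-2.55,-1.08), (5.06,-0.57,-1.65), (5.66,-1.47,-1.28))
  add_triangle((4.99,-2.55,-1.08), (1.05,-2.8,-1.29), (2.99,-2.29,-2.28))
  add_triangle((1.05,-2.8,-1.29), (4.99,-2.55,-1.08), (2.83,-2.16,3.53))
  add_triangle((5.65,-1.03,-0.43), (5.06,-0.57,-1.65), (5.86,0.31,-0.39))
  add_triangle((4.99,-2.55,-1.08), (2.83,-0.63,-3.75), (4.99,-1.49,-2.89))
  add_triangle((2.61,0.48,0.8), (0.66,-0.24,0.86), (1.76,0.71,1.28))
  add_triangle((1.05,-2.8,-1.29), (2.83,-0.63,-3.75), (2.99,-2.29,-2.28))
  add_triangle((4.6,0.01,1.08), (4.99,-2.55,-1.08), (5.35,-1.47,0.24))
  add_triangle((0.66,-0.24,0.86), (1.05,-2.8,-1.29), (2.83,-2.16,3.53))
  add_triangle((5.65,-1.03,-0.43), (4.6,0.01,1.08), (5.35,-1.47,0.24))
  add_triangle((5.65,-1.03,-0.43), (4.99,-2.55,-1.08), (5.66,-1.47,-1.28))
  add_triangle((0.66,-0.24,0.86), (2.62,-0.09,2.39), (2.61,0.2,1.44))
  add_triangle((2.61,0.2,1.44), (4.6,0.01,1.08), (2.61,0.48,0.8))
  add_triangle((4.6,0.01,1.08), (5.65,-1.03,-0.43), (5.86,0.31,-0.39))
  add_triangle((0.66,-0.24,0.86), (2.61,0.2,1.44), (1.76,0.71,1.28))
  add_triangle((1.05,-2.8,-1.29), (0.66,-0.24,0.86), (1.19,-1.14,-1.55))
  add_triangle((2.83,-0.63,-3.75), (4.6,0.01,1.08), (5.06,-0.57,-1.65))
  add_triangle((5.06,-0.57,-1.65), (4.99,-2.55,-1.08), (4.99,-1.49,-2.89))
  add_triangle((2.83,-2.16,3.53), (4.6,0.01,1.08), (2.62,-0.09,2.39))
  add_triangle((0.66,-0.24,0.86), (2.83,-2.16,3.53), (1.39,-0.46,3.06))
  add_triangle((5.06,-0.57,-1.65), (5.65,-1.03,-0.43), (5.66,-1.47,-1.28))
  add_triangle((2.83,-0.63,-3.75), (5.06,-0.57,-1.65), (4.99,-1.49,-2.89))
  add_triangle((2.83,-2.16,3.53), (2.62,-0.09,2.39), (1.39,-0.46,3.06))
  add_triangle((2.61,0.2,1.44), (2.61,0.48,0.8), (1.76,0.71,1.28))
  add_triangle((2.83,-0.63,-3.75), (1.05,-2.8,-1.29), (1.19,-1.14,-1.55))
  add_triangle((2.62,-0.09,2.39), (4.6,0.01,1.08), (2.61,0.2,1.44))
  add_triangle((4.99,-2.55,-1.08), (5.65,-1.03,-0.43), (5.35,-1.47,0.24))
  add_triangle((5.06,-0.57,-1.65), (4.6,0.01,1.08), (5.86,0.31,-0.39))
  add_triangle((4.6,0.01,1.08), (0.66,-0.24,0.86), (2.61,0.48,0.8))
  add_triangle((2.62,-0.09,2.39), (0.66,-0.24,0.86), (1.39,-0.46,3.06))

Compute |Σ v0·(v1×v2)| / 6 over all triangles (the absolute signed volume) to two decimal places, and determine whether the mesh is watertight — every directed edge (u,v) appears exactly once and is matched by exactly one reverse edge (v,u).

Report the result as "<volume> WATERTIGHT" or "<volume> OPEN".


38.46 OPEN

Per-triangle v0·(v1×v2)/6:
  t1: +9.3652
  t2: +0.5642
  t3: +2.4002
  t4: +8.4288
  t5: +1.6603
  t6: +1.5373
  t7: -0.2269
  t8: +1.9583
  t9: -0.5627
  t10: -0.2888
  t11: +1.1833
  t12: +1.0228
  t13: -0.0567
  t14: +0.2729
  t15: +1.8114
  t16: +0.1631
  t17: -0.6180
  t18: +0.5822
  t19: +2.5452
  t20: +2.7373
  t21: -0.1546
  t22: +0.8038
  t23: +1.8809
  t24: +1.4434
  t25: +0.1977
  t26: +0.0093
  t27: +0.3251
  t28: +1.3258
  t29: -1.4333
  t30: -0.2910
  t31: -0.1236
Σ = +38.4631 → |volume| = 38.46

Directed edges: 93 total; 7 unmatched, e.g. (2.99,-2.29,-2.28)→(4.99,-2.55,-1.08) → open.


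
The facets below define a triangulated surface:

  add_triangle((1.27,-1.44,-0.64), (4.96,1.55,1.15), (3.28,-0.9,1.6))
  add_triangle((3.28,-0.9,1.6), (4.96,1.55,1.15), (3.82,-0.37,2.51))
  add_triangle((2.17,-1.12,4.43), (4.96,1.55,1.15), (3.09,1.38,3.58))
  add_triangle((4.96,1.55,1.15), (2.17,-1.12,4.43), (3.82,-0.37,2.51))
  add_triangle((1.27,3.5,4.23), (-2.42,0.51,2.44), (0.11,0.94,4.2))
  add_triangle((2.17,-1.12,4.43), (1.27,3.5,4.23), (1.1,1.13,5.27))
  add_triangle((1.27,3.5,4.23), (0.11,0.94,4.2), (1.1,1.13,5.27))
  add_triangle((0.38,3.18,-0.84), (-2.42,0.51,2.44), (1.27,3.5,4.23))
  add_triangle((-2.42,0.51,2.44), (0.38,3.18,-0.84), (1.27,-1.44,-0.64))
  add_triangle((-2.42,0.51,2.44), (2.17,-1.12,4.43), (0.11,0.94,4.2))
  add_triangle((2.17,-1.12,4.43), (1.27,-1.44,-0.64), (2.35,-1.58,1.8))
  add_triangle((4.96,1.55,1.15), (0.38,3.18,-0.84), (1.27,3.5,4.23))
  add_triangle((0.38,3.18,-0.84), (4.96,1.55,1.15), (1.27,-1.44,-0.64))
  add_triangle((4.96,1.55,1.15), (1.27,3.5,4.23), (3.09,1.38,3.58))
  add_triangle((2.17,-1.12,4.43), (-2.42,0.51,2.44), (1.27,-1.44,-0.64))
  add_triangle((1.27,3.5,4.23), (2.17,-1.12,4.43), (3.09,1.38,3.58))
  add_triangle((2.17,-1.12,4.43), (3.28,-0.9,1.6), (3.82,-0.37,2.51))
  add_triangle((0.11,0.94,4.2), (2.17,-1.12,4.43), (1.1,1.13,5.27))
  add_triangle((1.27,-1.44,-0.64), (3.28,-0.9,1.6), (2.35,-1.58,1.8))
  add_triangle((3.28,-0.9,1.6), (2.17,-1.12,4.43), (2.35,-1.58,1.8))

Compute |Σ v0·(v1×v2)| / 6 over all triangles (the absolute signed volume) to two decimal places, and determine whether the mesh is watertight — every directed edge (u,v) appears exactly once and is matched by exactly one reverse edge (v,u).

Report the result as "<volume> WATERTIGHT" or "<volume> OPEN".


Per-triangle v0·(v1×v2)/6:
  t1: +2.7618
  t2: +1.4996
  t3: +5.6017
  t4: +2.6618
  t5: +4.4102
  t6: +3.5400
  t7: +1.7595
  t8: +7.9400
  t9: -0.6262
  t10: +3.7232
  t11: +0.4213
  t12: +12.3402
  t13: +3.7741
  t14: +5.9976
  t15: +2.9581
  t16: +5.8617
  t17: +1.4353
  t18: +1.3507
  t19: +1.0339
  t20: +1.5362
Σ = +69.9808 → |volume| = 69.98

Directed edges: 60 total, each appears once with its reverse present → watertight.

69.98 WATERTIGHT


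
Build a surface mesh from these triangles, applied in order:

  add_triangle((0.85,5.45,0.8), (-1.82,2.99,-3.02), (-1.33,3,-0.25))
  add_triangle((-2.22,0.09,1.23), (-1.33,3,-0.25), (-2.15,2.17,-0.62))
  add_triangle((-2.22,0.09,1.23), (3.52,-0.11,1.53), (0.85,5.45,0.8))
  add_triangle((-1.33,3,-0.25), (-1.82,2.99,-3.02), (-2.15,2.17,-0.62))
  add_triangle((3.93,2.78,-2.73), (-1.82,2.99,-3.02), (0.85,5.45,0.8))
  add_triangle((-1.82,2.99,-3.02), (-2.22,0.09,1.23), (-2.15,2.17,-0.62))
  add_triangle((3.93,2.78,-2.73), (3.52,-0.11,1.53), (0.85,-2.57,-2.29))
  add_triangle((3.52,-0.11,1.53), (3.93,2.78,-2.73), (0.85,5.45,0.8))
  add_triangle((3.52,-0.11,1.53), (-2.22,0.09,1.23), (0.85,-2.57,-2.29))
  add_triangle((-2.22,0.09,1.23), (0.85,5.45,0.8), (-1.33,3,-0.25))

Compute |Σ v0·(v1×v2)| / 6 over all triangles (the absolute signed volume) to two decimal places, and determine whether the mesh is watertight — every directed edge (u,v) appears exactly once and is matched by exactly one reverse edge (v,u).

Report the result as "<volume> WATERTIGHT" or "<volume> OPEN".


Per-triangle v0·(v1×v2)/6:
  t1: +4.2150
  t2: +1.2138
  t3: +7.0470
  t4: +1.5373
  t5: +17.5022
  t6: +1.1502
  t7: +11.1515
  t8: +14.9928
  t9: +3.2430
  t10: +3.3880
Σ = +65.4406 → |volume| = 65.44

Directed edges: 30 total; 4 unmatched, e.g. (3.93,2.78,-2.73)→(-1.82,2.99,-3.02) → open.

65.44 OPEN


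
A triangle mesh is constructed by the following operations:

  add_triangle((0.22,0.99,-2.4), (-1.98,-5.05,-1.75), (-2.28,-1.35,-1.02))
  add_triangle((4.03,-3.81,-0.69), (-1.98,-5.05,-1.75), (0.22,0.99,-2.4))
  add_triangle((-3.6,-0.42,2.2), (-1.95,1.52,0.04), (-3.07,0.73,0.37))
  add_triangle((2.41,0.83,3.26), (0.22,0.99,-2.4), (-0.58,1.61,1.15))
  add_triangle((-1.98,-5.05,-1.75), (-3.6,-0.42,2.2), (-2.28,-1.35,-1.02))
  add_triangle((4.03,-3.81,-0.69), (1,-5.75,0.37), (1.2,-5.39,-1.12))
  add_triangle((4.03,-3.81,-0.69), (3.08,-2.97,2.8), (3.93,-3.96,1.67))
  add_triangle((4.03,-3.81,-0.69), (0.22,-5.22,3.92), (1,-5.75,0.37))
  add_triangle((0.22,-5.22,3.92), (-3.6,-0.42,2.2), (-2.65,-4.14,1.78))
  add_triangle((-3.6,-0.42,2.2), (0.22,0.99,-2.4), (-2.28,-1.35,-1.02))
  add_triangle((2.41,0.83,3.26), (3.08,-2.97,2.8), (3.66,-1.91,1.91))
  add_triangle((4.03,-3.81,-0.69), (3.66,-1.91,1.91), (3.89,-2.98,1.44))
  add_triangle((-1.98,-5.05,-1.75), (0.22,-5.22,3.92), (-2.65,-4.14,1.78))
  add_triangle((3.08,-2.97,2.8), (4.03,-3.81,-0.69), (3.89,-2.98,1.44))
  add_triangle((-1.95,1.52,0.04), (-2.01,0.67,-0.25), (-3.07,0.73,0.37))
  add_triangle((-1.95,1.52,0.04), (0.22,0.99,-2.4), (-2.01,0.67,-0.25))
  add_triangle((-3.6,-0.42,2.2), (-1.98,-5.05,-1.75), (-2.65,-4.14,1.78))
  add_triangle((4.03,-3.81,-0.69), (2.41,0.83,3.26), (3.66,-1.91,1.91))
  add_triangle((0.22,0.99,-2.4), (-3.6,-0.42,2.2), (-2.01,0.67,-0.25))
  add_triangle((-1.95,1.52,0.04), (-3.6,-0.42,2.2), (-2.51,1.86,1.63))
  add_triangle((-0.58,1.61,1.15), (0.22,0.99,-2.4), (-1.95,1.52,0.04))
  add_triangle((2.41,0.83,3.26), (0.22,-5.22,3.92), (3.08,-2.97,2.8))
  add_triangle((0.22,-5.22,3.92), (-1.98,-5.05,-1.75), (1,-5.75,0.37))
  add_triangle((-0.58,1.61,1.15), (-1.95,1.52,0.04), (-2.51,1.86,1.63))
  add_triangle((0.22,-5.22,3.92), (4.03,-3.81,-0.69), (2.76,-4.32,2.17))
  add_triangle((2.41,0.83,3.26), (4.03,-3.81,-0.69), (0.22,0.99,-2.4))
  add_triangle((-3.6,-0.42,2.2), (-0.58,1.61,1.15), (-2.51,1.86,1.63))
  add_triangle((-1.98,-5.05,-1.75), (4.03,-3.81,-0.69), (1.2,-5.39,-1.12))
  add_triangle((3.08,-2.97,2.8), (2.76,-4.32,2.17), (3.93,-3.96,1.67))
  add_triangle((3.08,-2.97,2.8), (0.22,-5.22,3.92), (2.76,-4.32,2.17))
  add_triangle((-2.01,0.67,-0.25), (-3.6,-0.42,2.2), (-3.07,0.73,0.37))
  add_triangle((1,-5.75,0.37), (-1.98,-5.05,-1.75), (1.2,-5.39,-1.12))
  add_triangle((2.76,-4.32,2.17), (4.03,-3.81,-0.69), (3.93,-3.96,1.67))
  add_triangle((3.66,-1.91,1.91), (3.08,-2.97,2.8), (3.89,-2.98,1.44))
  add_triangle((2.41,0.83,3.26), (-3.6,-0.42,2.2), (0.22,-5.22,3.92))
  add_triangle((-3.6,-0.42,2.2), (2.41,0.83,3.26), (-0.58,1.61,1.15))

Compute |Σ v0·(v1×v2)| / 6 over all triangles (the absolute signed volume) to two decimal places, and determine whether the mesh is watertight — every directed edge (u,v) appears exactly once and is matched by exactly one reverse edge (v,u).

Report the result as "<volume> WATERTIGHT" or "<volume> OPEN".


152.73 WATERTIGHT

Per-triangle v0·(v1×v2)/6:
  t1: +3.9638
  t2: +12.6639
  t3: +0.8272
  t4: +2.6713
  t5: +5.0527
  t6: +4.4982
  t7: +0.4550
  t8: +10.9498
  t9: +8.8138
  t10: +2.8699
  t11: +3.1833
  t12: +1.0042
  t13: +11.0838
  t14: +1.6414
  t15: +0.2469
  t16: +0.8081
  t17: +7.2678
  t18: +1.4721
  t19: +0.3742
  t20: +1.5884
  t21: +1.3311
  t22: +8.7711
  t23: +11.1852
  t24: +0.6297
  t25: +4.3485
  t26: +7.8873
  t27: +0.9309
  t28: +1.7191
  t29: +1.5903
  t30: +4.0389
  t31: +0.1478
  t32: +4.5401
  t33: +2.2579
  t34: +1.1816
  t35: +16.2311
  t36: +4.5020
Σ = +152.7285 → |volume| = 152.73

Directed edges: 108 total, each appears once with its reverse present → watertight.


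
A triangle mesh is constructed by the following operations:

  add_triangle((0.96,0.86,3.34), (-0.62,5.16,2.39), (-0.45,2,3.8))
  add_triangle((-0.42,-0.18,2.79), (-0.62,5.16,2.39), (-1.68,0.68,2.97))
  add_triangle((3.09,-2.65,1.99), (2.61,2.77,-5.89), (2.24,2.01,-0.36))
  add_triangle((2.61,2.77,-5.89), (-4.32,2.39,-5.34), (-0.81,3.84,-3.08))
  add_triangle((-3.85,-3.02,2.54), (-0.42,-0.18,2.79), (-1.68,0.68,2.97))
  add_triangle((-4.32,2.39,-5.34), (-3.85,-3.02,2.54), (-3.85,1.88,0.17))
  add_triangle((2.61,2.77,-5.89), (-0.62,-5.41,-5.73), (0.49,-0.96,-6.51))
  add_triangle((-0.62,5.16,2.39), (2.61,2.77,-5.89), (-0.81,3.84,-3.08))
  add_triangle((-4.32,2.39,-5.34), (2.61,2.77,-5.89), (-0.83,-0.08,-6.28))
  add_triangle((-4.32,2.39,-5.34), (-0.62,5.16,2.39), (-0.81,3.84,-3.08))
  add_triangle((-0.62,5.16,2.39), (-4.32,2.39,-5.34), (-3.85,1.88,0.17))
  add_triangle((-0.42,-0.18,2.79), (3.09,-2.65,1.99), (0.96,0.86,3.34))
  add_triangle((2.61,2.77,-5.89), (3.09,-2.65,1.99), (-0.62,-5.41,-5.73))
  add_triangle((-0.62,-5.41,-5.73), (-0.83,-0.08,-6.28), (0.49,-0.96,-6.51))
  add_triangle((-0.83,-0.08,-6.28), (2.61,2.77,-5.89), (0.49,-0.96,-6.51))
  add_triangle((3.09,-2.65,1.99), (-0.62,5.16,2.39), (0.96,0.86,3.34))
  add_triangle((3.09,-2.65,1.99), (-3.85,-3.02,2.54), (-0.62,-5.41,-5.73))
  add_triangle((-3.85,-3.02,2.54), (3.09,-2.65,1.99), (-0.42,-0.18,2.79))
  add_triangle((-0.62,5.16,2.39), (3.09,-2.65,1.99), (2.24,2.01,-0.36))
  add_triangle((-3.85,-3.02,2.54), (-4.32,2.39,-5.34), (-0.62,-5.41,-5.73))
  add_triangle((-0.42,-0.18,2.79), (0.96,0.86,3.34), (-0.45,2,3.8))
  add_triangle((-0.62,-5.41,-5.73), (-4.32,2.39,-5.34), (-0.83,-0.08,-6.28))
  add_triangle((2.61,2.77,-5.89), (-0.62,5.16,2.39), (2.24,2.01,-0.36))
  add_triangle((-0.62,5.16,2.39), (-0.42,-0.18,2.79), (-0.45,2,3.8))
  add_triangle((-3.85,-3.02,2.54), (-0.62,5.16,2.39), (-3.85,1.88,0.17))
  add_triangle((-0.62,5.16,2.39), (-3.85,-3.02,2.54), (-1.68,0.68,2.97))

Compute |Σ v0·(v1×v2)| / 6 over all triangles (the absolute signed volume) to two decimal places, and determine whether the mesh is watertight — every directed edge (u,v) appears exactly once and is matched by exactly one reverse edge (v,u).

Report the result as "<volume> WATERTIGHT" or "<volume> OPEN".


Per-triangle v0·(v1×v2)/6:
  t1: +3.1583
  t2: +2.9412
  t3: +10.6777
  t4: +15.9562
  t5: +3.0429
  t6: +16.9630
  t7: +6.5813
  t8: +14.4468
  t9: +19.4801
  t10: +14.9180
  t11: +17.6631
  t12: +3.4103
  t13: +36.9163
  t14: +7.4174
  t15: +7.1318
  t16: +4.0694
  t17: +32.7147
  t18: +8.5677
  t19: +9.9435
  t20: +48.6388
  t21: +1.4661
  t22: +19.8361
  t23: +12.0406
  t24: +0.5732
  t25: +14.8151
  t26: +4.2054
Σ = +337.5749 → |volume| = 337.57

Directed edges: 78 total, each appears once with its reverse present → watertight.

337.57 WATERTIGHT


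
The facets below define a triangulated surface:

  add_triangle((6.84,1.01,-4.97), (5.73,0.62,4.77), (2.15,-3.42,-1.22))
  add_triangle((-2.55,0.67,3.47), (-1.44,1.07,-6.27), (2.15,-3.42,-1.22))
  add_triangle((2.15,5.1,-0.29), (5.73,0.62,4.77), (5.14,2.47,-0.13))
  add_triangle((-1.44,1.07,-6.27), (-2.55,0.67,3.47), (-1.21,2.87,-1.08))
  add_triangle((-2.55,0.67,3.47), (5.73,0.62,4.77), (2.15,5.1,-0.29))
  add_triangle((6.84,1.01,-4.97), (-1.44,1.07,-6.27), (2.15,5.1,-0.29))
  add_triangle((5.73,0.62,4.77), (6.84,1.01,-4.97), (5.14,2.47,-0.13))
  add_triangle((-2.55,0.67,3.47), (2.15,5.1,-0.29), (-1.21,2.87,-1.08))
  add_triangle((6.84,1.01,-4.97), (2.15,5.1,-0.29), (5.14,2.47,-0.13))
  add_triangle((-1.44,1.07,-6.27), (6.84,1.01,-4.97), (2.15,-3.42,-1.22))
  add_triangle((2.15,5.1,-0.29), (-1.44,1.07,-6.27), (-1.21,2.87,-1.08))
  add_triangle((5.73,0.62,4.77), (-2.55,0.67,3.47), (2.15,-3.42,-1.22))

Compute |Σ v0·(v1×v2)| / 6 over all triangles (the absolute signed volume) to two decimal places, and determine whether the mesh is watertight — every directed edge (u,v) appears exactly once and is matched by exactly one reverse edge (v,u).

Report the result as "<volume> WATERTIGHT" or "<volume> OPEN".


Per-triangle v0·(v1×v2)/6:
  t1: +37.9748
  t2: +9.4845
  t3: +16.6925
  t4: +8.1246
  t5: +27.8759
  t6: +41.7494
  t7: +18.3544
  t8: +9.4231
  t9: +17.1720
  t10: +30.6724
  t11: +11.2980
  t12: +16.7902
Σ = +245.6117 → |volume| = 245.61

Directed edges: 36 total, each appears once with its reverse present → watertight.

245.61 WATERTIGHT


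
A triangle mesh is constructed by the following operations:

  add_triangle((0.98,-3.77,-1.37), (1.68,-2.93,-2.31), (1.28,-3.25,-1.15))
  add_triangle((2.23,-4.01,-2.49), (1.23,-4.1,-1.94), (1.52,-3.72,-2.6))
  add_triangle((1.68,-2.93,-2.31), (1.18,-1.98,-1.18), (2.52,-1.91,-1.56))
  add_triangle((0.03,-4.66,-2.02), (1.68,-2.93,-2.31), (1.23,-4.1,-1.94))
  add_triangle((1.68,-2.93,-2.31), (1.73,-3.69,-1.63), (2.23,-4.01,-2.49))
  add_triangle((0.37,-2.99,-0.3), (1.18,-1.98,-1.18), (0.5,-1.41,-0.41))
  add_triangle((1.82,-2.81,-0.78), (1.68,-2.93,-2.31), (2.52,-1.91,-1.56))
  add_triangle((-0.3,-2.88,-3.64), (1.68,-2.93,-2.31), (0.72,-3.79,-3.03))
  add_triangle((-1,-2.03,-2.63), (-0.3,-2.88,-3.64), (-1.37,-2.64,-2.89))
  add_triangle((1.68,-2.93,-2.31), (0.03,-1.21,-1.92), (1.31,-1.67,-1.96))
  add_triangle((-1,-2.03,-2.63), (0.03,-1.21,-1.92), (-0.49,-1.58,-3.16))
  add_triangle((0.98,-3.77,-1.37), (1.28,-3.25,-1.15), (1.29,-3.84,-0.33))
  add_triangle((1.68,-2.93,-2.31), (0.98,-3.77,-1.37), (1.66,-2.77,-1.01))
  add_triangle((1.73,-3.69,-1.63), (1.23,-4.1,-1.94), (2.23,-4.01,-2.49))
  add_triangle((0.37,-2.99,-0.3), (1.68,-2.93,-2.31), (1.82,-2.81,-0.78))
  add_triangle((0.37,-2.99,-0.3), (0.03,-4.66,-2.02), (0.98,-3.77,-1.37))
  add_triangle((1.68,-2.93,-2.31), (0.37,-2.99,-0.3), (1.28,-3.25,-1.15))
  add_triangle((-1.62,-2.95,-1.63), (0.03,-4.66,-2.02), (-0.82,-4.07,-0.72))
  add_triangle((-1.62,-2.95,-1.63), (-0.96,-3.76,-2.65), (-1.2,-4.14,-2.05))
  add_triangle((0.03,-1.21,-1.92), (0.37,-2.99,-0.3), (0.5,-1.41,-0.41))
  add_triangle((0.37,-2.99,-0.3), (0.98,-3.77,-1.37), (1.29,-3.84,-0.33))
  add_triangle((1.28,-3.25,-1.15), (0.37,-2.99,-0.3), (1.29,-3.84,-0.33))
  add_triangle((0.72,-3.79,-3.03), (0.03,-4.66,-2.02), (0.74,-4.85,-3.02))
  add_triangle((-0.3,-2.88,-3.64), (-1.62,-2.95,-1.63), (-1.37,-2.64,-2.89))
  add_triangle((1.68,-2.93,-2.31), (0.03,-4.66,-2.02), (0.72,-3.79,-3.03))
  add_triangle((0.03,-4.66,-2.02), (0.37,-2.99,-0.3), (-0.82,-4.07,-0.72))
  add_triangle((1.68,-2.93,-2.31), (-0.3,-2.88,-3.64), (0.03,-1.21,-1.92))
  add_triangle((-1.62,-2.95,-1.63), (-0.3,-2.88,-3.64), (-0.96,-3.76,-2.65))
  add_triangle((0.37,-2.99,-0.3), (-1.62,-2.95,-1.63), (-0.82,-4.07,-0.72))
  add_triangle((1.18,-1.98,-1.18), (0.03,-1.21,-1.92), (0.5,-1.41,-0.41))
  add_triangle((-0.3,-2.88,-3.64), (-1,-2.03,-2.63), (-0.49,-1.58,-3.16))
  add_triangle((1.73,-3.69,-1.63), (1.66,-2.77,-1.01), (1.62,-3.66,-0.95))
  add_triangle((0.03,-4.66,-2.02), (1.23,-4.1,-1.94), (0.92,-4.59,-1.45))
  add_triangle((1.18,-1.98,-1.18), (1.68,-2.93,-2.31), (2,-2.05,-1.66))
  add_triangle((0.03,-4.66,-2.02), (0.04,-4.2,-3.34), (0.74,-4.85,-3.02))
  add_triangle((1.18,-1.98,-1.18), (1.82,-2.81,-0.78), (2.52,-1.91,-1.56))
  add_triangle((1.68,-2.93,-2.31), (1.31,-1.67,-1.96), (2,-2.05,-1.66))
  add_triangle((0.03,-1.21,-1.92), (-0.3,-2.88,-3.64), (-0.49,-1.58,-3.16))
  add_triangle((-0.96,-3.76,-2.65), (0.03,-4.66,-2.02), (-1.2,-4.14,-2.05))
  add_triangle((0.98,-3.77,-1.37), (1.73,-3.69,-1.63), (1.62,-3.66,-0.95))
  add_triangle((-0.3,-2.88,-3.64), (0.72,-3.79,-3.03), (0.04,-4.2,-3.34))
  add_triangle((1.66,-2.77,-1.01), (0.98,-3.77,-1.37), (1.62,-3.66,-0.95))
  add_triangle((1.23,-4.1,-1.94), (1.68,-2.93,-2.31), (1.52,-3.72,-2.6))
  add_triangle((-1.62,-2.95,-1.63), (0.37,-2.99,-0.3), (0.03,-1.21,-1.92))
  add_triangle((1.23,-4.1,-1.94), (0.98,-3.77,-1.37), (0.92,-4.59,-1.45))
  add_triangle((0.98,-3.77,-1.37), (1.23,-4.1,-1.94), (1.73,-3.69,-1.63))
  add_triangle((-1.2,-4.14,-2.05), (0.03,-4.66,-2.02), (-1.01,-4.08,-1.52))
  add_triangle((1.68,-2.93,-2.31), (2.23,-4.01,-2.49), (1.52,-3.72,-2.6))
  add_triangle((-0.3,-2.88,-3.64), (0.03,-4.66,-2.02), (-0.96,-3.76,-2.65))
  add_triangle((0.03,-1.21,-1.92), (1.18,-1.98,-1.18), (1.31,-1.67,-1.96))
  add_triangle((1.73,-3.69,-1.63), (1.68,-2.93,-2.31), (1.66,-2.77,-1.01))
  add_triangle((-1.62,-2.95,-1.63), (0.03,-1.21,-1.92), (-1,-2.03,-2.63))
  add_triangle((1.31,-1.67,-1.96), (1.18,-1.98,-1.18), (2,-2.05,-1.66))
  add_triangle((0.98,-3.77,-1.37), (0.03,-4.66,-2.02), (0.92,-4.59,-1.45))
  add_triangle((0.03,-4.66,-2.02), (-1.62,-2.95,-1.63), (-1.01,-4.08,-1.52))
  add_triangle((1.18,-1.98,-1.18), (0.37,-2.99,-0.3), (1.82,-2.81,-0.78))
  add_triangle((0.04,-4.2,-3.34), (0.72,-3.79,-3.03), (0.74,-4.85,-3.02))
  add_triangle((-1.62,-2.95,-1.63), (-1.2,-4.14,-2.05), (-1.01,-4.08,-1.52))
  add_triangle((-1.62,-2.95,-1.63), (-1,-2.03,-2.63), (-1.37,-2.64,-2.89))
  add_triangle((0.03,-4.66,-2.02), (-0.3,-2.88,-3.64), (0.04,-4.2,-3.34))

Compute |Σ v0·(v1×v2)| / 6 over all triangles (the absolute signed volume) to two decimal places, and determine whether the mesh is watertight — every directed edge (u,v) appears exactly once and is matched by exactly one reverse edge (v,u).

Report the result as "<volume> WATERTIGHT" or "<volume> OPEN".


13.01 WATERTIGHT

Per-triangle v0·(v1×v2)/6:
  t1: +0.3584
  t2: +0.4258
  t3: -0.2663
  t4: +0.7621
  t5: -0.0832
  t6: +0.0341
  t7: +1.0043
  t8: +0.9317
  t9: +0.2029
  t10: +0.3748
  t11: -0.2014
  t12: +0.2856
  t13: -0.7335
  t14: +0.3337
  t15: +1.1521
  t16: +0.6674
  t17: -0.3410
  t18: +1.5601
  t19: +0.4312
  t20: -0.3078
  t21: +0.4168
  t22: -0.3587
  t23: -0.2678
  t24: +0.8215
  t25: +1.2278
  t26: +0.9391
  t27: +0.4766
  t28: +0.7521
  t29: -0.5717
  t30: -0.2328
  t31: +0.4302
  t32: +0.1608
  t33: +0.6170
  t34: +0.1544
  t35: +0.8272
  t36: -0.4282
  t37: +0.2515
  t38: +0.1481
  t39: +0.7766
  t40: +0.3055
  t41: +0.6498
  t42: -0.2259
  t43: -0.2047
  t44: -1.6996
  t45: +0.0548
  t46: +0.1882
  t47: +0.4424
  t48: +0.1897
  t49: +1.5758
  t50: -0.3446
  t51: +0.2659
  t52: -0.4444
  t53: -0.2023
  t54: -0.2179
  t55: -0.5991
  t56: -0.4879
  t57: +0.4084
  t58: +0.2439
  t59: -0.0216
  t60: +0.4000
Σ = +13.0082 → |volume| = 13.01

Directed edges: 180 total, each appears once with its reverse present → watertight.


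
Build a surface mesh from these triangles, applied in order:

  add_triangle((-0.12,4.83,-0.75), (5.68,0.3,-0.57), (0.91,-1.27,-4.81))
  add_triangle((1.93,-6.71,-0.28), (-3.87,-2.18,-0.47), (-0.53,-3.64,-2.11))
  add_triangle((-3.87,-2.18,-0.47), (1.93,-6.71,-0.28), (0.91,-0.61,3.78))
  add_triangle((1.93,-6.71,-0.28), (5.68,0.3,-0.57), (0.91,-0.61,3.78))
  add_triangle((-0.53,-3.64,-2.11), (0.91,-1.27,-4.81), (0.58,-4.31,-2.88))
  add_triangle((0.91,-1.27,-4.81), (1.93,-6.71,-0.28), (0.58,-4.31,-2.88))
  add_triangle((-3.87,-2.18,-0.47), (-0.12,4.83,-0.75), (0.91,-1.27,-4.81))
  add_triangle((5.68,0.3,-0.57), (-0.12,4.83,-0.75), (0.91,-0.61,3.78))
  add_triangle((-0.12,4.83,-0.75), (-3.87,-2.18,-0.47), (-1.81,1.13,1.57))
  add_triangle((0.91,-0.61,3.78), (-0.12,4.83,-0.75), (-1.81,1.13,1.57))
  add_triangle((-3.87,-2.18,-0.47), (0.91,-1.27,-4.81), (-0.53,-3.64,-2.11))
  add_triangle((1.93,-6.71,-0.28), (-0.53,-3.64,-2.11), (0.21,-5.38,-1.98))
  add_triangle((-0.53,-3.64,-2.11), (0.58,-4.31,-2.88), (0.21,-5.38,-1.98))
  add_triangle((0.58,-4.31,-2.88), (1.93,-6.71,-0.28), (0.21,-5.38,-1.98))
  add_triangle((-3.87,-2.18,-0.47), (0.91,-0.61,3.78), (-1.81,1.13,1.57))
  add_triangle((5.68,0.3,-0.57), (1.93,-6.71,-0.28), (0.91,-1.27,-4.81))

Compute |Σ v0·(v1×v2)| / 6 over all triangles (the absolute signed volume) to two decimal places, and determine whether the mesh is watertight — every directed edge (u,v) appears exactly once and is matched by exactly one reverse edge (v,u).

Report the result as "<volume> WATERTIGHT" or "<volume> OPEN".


Per-triangle v0·(v1×v2)/6:
  t1: +22.5549
  t2: +9.1792
  t3: +18.8270
  t4: +25.0185
  t5: +2.7309
  t6: +5.1543
  t7: +16.3892
  t8: +17.2497
  t9: +6.6736
  t10: +6.5437
  t11: +8.2528
  t12: +0.1672
  t13: +1.0641
  t14: +2.7435
  t15: +6.3837
  t16: +30.3213
Σ = +179.2537 → |volume| = 179.25

Directed edges: 48 total, each appears once with its reverse present → watertight.

179.25 WATERTIGHT


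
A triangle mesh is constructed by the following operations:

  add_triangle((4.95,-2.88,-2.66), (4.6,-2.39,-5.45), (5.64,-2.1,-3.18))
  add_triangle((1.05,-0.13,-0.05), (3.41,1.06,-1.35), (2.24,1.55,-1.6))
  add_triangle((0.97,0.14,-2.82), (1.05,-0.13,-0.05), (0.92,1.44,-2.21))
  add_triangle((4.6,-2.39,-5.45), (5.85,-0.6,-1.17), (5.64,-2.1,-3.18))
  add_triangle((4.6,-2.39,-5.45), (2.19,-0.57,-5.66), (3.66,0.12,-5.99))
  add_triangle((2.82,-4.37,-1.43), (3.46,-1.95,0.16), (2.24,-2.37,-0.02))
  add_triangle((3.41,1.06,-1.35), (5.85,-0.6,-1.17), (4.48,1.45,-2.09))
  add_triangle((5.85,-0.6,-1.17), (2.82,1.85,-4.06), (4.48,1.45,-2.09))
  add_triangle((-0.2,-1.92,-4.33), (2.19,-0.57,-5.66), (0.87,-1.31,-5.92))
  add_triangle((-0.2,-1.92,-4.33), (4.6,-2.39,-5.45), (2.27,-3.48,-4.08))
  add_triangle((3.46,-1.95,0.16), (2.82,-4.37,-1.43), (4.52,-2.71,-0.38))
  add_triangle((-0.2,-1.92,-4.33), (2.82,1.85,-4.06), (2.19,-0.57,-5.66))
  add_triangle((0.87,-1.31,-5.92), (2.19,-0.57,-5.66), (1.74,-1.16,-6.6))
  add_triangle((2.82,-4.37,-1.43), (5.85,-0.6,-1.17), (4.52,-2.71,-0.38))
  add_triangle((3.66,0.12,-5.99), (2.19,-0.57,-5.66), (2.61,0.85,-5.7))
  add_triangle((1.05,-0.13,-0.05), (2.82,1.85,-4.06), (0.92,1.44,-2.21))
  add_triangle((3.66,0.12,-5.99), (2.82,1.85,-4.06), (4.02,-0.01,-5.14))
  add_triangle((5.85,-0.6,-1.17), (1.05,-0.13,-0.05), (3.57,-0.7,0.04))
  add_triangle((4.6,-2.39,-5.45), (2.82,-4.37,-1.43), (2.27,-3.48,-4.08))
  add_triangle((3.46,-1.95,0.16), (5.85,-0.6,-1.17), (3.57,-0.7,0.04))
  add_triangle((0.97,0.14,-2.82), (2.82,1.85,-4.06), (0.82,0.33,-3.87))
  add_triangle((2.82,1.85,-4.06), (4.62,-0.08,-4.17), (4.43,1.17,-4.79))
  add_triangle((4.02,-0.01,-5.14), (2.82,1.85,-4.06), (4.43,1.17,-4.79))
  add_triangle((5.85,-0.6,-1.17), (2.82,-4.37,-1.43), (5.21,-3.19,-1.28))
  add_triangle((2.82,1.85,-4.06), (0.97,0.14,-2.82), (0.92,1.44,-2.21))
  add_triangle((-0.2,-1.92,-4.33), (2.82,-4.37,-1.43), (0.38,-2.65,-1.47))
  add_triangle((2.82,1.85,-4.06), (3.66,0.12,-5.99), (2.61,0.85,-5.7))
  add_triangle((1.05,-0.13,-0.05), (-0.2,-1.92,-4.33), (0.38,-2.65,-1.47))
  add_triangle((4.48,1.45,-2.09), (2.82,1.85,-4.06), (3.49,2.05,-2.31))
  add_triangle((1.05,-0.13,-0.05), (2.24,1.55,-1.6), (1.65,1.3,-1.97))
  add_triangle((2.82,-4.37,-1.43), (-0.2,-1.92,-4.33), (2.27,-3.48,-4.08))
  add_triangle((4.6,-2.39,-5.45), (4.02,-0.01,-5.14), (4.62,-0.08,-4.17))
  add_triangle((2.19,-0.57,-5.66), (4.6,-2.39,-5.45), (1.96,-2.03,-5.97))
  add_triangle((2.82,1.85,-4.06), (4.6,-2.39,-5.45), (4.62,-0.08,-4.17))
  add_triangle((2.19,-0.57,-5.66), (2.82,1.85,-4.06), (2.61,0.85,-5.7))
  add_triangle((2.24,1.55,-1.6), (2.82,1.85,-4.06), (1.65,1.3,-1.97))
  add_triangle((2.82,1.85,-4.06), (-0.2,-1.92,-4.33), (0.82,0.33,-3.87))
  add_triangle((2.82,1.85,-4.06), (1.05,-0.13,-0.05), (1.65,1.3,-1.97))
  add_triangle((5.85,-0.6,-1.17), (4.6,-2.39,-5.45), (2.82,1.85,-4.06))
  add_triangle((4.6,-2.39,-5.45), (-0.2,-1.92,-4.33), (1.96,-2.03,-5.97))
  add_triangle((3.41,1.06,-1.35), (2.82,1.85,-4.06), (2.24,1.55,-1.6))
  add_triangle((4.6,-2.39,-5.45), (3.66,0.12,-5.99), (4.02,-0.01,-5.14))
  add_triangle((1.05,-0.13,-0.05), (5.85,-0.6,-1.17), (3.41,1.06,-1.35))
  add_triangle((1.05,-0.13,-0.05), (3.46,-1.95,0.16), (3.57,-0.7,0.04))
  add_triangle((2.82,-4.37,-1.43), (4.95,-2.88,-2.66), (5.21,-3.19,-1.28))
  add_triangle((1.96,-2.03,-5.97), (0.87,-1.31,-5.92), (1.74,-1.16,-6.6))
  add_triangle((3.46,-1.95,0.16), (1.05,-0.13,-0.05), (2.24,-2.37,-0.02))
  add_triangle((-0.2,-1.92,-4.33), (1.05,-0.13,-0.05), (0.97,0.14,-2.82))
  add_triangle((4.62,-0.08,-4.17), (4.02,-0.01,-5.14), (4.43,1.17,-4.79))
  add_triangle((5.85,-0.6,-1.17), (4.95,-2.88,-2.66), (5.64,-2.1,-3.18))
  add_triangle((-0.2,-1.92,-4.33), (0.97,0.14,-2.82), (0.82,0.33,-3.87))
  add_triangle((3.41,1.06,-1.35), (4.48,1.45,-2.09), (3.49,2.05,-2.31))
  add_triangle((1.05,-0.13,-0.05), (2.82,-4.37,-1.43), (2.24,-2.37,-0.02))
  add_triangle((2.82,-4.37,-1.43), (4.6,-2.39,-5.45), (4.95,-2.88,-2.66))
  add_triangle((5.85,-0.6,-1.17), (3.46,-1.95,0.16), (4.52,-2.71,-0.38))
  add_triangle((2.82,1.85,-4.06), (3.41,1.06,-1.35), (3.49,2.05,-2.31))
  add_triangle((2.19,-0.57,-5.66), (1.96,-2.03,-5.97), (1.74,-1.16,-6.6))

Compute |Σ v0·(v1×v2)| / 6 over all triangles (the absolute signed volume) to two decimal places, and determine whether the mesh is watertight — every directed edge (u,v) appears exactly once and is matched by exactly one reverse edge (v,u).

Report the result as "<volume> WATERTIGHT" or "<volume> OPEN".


Per-triangle v0·(v1×v2)/6:
  t1: +2.8675
  t2: -0.0076
  t3: -0.6557
  t4: +2.8825
  t5: +4.0310
  t6: +0.7985
  t7: +0.3975
  t8: +4.0183
  t9: -0.7258
  t10: +5.8975
  t11: +0.7982
  t12: +2.2477
  t13: +0.1159
  t14: +3.9816
  t15: +1.5272
  t16: +0.2339
  t17: +1.5910
  t18: +0.0357
  t19: +6.4675
  t20: +0.8953
  t21: -0.4883
  t22: -0.2968
  t23: +1.4472
  t24: -1.2953
  t25: +0.7662
  t26: +2.9542
  t27: +1.7903
  t28: -1.4826
  t29: +1.4089
  t30: -0.2117
  t31: +3.1482
  t32: +2.7486
  t33: +3.9655
  t34: -4.5924
  t35: -0.8159
  t36: +0.1508
  t37: +1.8098
  t38: -0.3055
  t39: +15.9868
  t40: +2.1181
  t41: +1.0336
  t42: +2.0508
  t43: +0.2054
  t44: -0.0413
  t45: +3.4107
  t46: +0.8596
  t47: -0.0959
  t48: -1.1415
  t49: +1.4147
  t50: +2.2688
  t51: -0.6224
  t52: +0.1433
  t53: -0.5355
  t54: +6.6854
  t55: +1.0511
  t56: -1.1010
  t57: +0.9332
Σ = +82.7227 → |volume| = 82.72

Directed edges: 171 total; 9 unmatched, e.g. (0.87,-1.31,-5.92)→(-0.2,-1.92,-4.33) → open.

82.72 OPEN


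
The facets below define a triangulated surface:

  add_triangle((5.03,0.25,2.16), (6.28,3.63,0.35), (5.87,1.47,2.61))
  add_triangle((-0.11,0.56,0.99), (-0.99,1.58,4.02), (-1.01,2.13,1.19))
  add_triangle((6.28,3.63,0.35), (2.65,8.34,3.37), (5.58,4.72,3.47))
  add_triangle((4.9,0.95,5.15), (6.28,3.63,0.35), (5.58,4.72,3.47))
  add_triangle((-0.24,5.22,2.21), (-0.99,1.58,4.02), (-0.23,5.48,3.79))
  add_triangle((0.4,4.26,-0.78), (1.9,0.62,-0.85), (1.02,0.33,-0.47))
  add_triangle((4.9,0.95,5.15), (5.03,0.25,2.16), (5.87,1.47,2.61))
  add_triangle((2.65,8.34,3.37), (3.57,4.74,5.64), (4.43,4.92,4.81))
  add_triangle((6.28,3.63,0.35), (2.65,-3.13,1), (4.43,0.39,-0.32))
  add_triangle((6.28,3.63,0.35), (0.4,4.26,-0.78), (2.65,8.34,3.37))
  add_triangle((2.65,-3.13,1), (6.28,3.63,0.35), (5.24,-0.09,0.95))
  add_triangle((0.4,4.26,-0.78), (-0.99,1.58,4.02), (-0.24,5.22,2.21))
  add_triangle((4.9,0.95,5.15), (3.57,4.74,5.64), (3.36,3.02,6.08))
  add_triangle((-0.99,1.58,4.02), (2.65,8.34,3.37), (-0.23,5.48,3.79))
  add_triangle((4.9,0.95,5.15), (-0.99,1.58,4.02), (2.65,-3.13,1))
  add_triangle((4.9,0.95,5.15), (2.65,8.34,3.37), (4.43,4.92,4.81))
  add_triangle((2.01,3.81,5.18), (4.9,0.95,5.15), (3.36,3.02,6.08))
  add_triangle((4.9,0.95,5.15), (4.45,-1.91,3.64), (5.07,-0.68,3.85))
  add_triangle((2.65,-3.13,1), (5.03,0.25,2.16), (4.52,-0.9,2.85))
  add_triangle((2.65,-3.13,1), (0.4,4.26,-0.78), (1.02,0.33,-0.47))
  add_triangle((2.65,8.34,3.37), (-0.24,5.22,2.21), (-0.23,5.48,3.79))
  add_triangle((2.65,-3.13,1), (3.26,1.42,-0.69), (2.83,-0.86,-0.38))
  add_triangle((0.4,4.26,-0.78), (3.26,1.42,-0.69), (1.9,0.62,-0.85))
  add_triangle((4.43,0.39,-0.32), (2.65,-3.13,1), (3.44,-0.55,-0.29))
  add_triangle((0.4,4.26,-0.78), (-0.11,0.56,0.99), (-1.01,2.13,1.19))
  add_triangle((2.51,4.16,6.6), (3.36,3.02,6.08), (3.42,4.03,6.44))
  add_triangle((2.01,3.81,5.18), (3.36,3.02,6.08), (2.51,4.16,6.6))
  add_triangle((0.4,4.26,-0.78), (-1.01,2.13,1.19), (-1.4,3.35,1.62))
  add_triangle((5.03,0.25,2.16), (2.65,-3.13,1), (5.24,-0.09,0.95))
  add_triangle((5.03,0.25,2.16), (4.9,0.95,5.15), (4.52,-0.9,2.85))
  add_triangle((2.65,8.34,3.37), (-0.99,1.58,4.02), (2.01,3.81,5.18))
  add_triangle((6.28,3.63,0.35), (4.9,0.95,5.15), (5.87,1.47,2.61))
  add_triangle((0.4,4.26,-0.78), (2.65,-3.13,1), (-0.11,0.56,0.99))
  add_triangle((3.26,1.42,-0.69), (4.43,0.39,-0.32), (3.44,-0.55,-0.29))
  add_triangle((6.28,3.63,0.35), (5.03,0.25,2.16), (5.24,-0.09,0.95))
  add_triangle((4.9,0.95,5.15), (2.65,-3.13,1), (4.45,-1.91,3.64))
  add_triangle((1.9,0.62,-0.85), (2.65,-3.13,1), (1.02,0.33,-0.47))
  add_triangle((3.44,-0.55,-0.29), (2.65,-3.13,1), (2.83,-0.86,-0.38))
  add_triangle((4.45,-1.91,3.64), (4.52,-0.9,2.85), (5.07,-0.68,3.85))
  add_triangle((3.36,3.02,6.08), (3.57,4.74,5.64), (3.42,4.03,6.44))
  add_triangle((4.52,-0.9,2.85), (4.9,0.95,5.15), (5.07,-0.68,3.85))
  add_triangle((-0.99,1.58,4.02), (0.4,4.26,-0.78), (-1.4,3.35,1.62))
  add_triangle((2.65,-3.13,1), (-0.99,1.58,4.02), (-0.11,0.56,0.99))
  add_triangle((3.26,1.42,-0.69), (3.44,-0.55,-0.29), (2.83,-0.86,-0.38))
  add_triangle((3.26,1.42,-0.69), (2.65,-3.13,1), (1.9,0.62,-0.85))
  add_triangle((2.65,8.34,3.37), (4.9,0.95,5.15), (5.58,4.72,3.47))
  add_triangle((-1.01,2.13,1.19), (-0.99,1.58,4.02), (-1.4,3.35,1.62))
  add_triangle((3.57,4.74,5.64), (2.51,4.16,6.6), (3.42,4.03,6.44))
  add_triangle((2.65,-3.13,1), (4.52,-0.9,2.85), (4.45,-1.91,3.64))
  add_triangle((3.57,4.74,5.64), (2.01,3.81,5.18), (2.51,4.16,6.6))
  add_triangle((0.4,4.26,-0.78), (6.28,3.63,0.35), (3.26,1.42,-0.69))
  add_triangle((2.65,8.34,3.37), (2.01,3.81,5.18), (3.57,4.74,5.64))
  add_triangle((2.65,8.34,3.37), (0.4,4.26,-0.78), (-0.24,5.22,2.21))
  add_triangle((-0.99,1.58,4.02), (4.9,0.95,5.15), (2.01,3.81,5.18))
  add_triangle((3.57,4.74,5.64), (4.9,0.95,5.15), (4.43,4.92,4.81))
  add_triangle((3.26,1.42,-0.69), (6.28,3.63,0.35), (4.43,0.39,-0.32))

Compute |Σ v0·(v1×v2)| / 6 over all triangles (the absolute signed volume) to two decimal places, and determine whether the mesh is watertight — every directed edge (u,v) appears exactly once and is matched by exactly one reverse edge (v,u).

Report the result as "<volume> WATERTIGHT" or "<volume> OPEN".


Per-triangle v0·(v1×v2)/6:
  t1: +2.5664
  t2: -0.2311
  t3: +17.4701
  t4: +13.8531
  t5: +1.2372
  t6: +0.0184
  t7: +2.9557
  t8: +6.7461
  t9: +4.7025
  t10: +19.3049
  t11: +0.4281
  t12: +0.3247
  t13: +4.7732
  t14: +5.9978
  t15: +12.4755
  t16: -0.9554
  t17: -1.1853
  t18: +1.9399
  t19: +2.6157
  t20: -1.1559
  t21: +3.8823
  t22: -1.2650
  t23: +1.0726
  t24: +0.8533
  t25: -0.7562
  t26: +0.8338
  t27: -0.6639
  t28: -0.0047
  t29: +3.5147
  t30: +3.4101
  t31: +11.3075
  t32: +5.3184
  t33: -2.3329
  t34: +0.3209
  t35: +4.3059
  t36: -0.9565
  t37: +0.0193
  t38: +0.5053
  t39: +0.7109
  t40: +0.6546
  t41: +0.4361
  t42: +3.4408
  t43: -0.6475
  t44: +0.2544
  t45: +1.2186
  t46: +17.0430
  t47: +0.1884
  t48: +1.3113
  t49: +2.1528
  t50: +0.8022
  t51: +4.0657
  t52: +6.3051
  t53: +6.7349
  t54: +9.6964
  t55: +5.7522
  t56: +1.7049
Σ = +185.0714 → |volume| = 185.07

Directed edges: 168 total, each appears once with its reverse present → watertight.

185.07 WATERTIGHT
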